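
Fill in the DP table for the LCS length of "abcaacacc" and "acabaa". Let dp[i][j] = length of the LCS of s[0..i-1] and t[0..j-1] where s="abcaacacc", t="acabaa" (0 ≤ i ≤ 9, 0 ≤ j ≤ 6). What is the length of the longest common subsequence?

   ''  a  c  a  b  a  a
''  0  0  0  0  0  0  0
 a  0  1  1  1  1  1  1
 b  0  1  1  1  2  2  2
 c  0  1  2  2  2  2  2
 a  0  1  2  3  3  3  3
 a  0  1  2  3  3  4  4
 c  0  1  2  3  3  4  4
 a  0  1  2  3  3  4  5
 c  0  1  2  3  3  4  5
 c  0  1  2  3  3  4  5

5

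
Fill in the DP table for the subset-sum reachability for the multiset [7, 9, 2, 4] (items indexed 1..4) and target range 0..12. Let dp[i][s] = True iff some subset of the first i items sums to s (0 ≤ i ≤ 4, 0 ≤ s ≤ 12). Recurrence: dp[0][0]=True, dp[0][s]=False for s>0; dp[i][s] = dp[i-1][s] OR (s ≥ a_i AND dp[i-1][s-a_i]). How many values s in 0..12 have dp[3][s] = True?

i\s   0   1   2   3   4   5   6   7   8   9  10  11  12
  0   T   F   F   F   F   F   F   F   F   F   F   F   F
  1   T   F   F   F   F   F   F   T   F   F   F   F   F
  2   T   F   F   F   F   F   F   T   F   T   F   F   F
  3   T   F   T   F   F   F   F   T   F   T   F   T   F
  4   T   F   T   F   T   F   T   T   F   T   F   T   F

5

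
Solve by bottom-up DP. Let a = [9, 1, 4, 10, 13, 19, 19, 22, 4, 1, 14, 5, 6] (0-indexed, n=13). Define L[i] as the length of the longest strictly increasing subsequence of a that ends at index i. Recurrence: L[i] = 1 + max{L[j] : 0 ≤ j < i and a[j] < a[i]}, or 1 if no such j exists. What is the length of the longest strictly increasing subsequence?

6

   i    0    1    2    3    4    5    6    7    8    9   10   11   12
a[i]    9    1    4   10   13   19   19   22    4    1   14    5    6
L[i]    1    1    2    3    4    5    5    6    2    1    5    3    4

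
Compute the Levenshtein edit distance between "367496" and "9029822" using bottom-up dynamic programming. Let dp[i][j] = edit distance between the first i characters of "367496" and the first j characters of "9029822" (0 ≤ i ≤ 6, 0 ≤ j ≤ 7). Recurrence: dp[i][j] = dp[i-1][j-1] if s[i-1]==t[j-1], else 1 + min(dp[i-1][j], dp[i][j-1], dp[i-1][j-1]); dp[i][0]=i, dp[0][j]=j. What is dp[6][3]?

   ''  9  0  2  9  8  2  2
''  0  1  2  3  4  5  6  7
 3  1  1  2  3  4  5  6  7
 6  2  2  2  3  4  5  6  7
 7  3  3  3  3  4  5  6  7
 4  4  4  4  4  4  5  6  7
 9  5  4  5  5  4  5  6  7
 6  6  5  5  6  5  5  6  7

6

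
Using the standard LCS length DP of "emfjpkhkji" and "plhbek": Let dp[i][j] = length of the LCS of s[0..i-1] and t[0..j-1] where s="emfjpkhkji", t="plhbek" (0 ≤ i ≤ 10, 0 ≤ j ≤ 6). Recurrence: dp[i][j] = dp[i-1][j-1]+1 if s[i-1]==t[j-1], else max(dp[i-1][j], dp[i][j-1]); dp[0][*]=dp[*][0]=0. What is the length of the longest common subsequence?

3

   ''  p  l  h  b  e  k
''  0  0  0  0  0  0  0
 e  0  0  0  0  0  1  1
 m  0  0  0  0  0  1  1
 f  0  0  0  0  0  1  1
 j  0  0  0  0  0  1  1
 p  0  1  1  1  1  1  1
 k  0  1  1  1  1  1  2
 h  0  1  1  2  2  2  2
 k  0  1  1  2  2  2  3
 j  0  1  1  2  2  2  3
 i  0  1  1  2  2  2  3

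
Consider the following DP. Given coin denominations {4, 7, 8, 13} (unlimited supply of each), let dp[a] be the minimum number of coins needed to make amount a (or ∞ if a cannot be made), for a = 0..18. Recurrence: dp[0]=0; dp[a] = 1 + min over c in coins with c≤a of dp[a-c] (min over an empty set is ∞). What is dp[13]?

 a  0  1  2  3  4  5  6  7  8  9 10 11 12 13 14 15 16 17 18
dp  0  -  -  -  1  -  -  1  1  -  -  2  2  1  2  2  2  2  3
(- denotes ∞ / unreachable)

1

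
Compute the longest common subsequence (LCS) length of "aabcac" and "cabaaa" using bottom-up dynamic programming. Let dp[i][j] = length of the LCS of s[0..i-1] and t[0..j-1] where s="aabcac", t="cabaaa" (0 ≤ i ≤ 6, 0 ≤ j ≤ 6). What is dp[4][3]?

2

   ''  c  a  b  a  a  a
''  0  0  0  0  0  0  0
 a  0  0  1  1  1  1  1
 a  0  0  1  1  2  2  2
 b  0  0  1  2  2  2  2
 c  0  1  1  2  2  2  2
 a  0  1  2  2  3  3  3
 c  0  1  2  2  3  3  3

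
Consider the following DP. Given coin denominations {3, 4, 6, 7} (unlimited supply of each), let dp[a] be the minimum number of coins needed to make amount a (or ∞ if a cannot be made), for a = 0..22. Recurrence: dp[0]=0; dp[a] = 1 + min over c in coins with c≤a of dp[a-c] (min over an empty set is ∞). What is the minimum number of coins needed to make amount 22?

4

 a  0  1  2  3  4  5  6  7  8  9 10 11 12 13 14 15 16 17 18 19 20 21 22
dp  0  -  -  1  1  -  1  1  2  2  2  2  2  2  2  3  3  3  3  3  3  3  4
(- denotes ∞ / unreachable)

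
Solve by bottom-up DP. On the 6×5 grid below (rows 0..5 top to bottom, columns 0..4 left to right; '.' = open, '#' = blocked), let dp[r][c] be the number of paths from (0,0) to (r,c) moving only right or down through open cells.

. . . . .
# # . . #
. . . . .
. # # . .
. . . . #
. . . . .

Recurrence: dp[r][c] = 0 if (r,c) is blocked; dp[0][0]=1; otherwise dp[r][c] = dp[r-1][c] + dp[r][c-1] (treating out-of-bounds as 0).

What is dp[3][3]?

3

r\c   0   1   2   3   4
  0   1   1   1   1   1
  1   0   0   1   2   0
  2   0   0   1   3   3
  3   0   0   0   3   6
  4   0   0   0   3   0
  5   0   0   0   3   3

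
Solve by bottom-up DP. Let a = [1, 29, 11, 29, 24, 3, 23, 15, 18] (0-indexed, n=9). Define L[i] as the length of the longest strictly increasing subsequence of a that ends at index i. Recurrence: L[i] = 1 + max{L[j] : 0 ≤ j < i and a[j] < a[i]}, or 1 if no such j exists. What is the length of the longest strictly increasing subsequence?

   i    0    1    2    3    4    5    6    7    8
a[i]    1   29   11   29   24    3   23   15   18
L[i]    1    2    2    3    3    2    3    3    4

4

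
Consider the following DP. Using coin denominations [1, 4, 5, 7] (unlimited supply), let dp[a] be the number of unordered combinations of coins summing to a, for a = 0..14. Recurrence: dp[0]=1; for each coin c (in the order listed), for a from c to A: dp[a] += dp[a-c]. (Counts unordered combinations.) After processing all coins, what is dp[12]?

after  coin     0     1     2     3     4     5     6     7     8     9    10    11    12    13    14
          1     1     1     1     1     1     1     1     1     1     1     1     1     1     1     1
          4     1     1     1     1     2     2     2     2     3     3     3     3     4     4     4
          5     1     1     1     1     2     3     3     3     4     5     6     6     7     8     9
          7     1     1     1     1     2     3     3     4     5     6     7     8    10    11    13

10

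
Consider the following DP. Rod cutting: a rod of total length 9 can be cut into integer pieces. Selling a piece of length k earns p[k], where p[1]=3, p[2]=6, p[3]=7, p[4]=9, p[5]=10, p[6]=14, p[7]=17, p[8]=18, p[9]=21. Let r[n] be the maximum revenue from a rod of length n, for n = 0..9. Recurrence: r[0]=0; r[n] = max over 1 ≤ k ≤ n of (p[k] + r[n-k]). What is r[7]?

   n    0    1    2    3    4    5    6    7    8    9
r[n]    0    3    6    9   12   15   18   21   24   27

21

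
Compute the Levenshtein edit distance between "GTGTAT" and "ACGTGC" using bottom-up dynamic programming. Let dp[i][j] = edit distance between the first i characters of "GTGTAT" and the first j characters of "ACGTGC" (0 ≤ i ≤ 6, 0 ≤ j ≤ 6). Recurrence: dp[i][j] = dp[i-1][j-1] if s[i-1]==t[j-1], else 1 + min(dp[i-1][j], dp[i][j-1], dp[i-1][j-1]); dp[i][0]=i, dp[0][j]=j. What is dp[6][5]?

   ''  A  C  G  T  G  C
''  0  1  2  3  4  5  6
 G  1  1  2  2  3  4  5
 T  2  2  2  3  2  3  4
 G  3  3  3  2  3  2  3
 T  4  4  4  3  2  3  3
 A  5  4  5  4  3  3  4
 T  6  5  5  5  4  4  4

4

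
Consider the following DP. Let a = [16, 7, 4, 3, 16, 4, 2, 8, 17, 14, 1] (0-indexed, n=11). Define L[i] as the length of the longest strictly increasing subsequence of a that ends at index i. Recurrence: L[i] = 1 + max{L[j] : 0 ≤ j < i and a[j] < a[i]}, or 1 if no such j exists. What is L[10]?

1

   i    0    1    2    3    4    5    6    7    8    9   10
a[i]   16    7    4    3   16    4    2    8   17   14    1
L[i]    1    1    1    1    2    2    1    3    4    4    1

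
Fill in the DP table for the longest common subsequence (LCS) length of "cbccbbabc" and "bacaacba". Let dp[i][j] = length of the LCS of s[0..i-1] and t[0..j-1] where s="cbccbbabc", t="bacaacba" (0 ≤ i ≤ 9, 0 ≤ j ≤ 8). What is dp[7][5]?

3

   ''  b  a  c  a  a  c  b  a
''  0  0  0  0  0  0  0  0  0
 c  0  0  0  1  1  1  1  1  1
 b  0  1  1  1  1  1  1  2  2
 c  0  1  1  2  2  2  2  2  2
 c  0  1  1  2  2  2  3  3  3
 b  0  1  1  2  2  2  3  4  4
 b  0  1  1  2  2  2  3  4  4
 a  0  1  2  2  3  3  3  4  5
 b  0  1  2  2  3  3  3  4  5
 c  0  1  2  3  3  3  4  4  5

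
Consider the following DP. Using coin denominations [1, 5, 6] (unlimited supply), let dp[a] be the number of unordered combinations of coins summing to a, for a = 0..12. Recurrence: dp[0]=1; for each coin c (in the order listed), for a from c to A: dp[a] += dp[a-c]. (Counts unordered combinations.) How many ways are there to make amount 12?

6

after  coin     0     1     2     3     4     5     6     7     8     9    10    11    12
          1     1     1     1     1     1     1     1     1     1     1     1     1     1
          5     1     1     1     1     1     2     2     2     2     2     3     3     3
          6     1     1     1     1     1     2     3     3     3     3     4     5     6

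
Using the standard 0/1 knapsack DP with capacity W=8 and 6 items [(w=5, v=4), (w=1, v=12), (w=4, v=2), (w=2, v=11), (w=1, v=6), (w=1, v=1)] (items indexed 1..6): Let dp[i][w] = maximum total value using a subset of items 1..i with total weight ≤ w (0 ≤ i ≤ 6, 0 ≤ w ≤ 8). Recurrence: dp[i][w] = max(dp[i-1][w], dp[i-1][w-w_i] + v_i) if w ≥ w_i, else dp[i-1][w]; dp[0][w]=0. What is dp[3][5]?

i\w   0   1   2   3   4   5   6   7   8
  0   0   0   0   0   0   0   0   0   0
  1   0   0   0   0   0   4   4   4   4
  2   0  12  12  12  12  12  16  16  16
  3   0  12  12  12  12  14  16  16  16
  4   0  12  12  23  23  23  23  25  27
  5   0  12  18  23  29  29  29  29  31
  6   0  12  18  23  29  30  30  30  31

14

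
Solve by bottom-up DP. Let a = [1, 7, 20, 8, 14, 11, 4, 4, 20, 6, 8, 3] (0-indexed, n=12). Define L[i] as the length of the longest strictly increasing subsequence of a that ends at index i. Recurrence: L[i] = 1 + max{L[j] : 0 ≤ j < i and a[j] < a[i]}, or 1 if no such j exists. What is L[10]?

4

   i    0    1    2    3    4    5    6    7    8    9   10   11
a[i]    1    7   20    8   14   11    4    4   20    6    8    3
L[i]    1    2    3    3    4    4    2    2    5    3    4    2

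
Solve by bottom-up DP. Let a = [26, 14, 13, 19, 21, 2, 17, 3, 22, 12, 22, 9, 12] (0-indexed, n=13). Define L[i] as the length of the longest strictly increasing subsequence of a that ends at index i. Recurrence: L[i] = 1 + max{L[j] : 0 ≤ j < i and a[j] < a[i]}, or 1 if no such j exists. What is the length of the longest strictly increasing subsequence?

4

   i    0    1    2    3    4    5    6    7    8    9   10   11   12
a[i]   26   14   13   19   21    2   17    3   22   12   22    9   12
L[i]    1    1    1    2    3    1    2    2    4    3    4    3    4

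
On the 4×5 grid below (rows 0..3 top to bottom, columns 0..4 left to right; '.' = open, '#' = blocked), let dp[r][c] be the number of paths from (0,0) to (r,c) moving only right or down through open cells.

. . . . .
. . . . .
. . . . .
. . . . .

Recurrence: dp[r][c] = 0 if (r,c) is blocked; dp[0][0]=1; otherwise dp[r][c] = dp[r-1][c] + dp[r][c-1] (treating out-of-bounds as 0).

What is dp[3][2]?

r\c   0   1   2   3   4
  0   1   1   1   1   1
  1   1   2   3   4   5
  2   1   3   6  10  15
  3   1   4  10  20  35

10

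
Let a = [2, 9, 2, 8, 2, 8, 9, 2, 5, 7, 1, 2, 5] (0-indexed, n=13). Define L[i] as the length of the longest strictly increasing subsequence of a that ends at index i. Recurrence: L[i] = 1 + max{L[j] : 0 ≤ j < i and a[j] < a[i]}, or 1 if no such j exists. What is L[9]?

   i    0    1    2    3    4    5    6    7    8    9   10   11   12
a[i]    2    9    2    8    2    8    9    2    5    7    1    2    5
L[i]    1    2    1    2    1    2    3    1    2    3    1    2    3

3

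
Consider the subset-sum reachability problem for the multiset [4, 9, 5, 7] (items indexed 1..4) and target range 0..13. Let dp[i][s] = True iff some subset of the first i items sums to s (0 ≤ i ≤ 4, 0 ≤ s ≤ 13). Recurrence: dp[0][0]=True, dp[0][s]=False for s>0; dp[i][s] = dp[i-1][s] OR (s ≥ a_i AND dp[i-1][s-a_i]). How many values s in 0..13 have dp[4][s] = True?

8

i\s   0   1   2   3   4   5   6   7   8   9  10  11  12  13
  0   T   F   F   F   F   F   F   F   F   F   F   F   F   F
  1   T   F   F   F   T   F   F   F   F   F   F   F   F   F
  2   T   F   F   F   T   F   F   F   F   T   F   F   F   T
  3   T   F   F   F   T   T   F   F   F   T   F   F   F   T
  4   T   F   F   F   T   T   F   T   F   T   F   T   T   T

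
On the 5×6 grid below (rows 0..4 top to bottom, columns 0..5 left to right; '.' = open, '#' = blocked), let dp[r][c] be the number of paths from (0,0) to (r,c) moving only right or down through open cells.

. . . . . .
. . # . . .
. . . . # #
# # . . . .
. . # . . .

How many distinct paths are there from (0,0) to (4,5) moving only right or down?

21

r\c   0   1   2   3   4   5
  0   1   1   1   1   1   1
  1   1   2   0   1   2   3
  2   1   3   3   4   0   0
  3   0   0   3   7   7   7
  4   0   0   0   7  14  21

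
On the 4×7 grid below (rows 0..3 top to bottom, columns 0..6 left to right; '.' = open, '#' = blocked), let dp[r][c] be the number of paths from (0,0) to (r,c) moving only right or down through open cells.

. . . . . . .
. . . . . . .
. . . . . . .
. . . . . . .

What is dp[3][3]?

20

r\c   0   1   2   3   4   5   6
  0   1   1   1   1   1   1   1
  1   1   2   3   4   5   6   7
  2   1   3   6  10  15  21  28
  3   1   4  10  20  35  56  84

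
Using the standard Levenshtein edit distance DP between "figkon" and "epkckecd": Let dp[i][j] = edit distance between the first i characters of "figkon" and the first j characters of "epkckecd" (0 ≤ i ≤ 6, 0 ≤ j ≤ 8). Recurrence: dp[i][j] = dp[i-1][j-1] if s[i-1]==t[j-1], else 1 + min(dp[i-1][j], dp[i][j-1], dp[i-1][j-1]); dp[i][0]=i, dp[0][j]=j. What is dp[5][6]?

5

   ''  e  p  k  c  k  e  c  d
''  0  1  2  3  4  5  6  7  8
 f  1  1  2  3  4  5  6  7  8
 i  2  2  2  3  4  5  6  7  8
 g  3  3  3  3  4  5  6  7  8
 k  4  4  4  3  4  4  5  6  7
 o  5  5  5  4  4  5  5  6  7
 n  6  6  6  5  5  5  6  6  7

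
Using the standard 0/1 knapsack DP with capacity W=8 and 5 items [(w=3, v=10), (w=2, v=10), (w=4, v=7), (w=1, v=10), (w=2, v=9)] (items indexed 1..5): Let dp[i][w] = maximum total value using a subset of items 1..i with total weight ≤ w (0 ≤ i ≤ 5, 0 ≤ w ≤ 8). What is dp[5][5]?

29

i\w   0   1   2   3   4   5   6   7   8
  0   0   0   0   0   0   0   0   0   0
  1   0   0   0  10  10  10  10  10  10
  2   0   0  10  10  10  20  20  20  20
  3   0   0  10  10  10  20  20  20  20
  4   0  10  10  20  20  20  30  30  30
  5   0  10  10  20  20  29  30  30  39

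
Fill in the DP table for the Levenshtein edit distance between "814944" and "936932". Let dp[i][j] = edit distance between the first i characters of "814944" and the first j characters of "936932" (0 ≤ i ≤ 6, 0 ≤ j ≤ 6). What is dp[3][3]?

   ''  9  3  6  9  3  2
''  0  1  2  3  4  5  6
 8  1  1  2  3  4  5  6
 1  2  2  2  3  4  5  6
 4  3  3  3  3  4  5  6
 9  4  3  4  4  3  4  5
 4  5  4  4  5  4  4  5
 4  6  5  5  5  5  5  5

3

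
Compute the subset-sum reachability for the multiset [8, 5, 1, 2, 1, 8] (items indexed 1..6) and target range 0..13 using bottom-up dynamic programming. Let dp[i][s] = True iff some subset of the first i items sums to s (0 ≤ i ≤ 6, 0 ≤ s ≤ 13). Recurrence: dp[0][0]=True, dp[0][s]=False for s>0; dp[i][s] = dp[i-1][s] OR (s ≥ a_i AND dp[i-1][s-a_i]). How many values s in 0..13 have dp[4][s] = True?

i\s   0   1   2   3   4   5   6   7   8   9  10  11  12  13
  0   T   F   F   F   F   F   F   F   F   F   F   F   F   F
  1   T   F   F   F   F   F   F   F   T   F   F   F   F   F
  2   T   F   F   F   F   T   F   F   T   F   F   F   F   T
  3   T   T   F   F   F   T   T   F   T   T   F   F   F   T
  4   T   T   T   T   F   T   T   T   T   T   T   T   F   T
  5   T   T   T   T   T   T   T   T   T   T   T   T   T   T
  6   T   T   T   T   T   T   T   T   T   T   T   T   T   T

12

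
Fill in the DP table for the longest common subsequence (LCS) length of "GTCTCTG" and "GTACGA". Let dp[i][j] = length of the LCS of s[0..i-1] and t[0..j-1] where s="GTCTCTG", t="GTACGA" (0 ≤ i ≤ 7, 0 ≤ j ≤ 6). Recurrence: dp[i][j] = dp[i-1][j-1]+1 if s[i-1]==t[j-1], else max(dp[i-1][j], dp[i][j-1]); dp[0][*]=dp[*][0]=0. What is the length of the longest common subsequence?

4

   ''  G  T  A  C  G  A
''  0  0  0  0  0  0  0
 G  0  1  1  1  1  1  1
 T  0  1  2  2  2  2  2
 C  0  1  2  2  3  3  3
 T  0  1  2  2  3  3  3
 C  0  1  2  2  3  3  3
 T  0  1  2  2  3  3  3
 G  0  1  2  2  3  4  4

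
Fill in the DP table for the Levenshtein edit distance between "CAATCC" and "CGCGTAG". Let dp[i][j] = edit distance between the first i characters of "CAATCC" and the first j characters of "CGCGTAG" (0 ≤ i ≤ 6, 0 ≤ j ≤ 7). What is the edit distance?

5

   ''  C  G  C  G  T  A  G
''  0  1  2  3  4  5  6  7
 C  1  0  1  2  3  4  5  6
 A  2  1  1  2  3  4  4  5
 A  3  2  2  2  3  4  4  5
 T  4  3  3  3  3  3  4  5
 C  5  4  4  3  4  4  4  5
 C  6  5  5  4  4  5  5  5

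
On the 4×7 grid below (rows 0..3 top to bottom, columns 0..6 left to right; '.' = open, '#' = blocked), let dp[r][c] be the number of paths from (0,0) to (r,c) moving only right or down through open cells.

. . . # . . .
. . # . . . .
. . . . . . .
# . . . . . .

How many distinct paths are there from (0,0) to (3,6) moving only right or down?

r\c   0   1   2   3   4   5   6
  0   1   1   1   0   0   0   0
  1   1   2   0   0   0   0   0
  2   1   3   3   3   3   3   3
  3   0   3   6   9  12  15  18

18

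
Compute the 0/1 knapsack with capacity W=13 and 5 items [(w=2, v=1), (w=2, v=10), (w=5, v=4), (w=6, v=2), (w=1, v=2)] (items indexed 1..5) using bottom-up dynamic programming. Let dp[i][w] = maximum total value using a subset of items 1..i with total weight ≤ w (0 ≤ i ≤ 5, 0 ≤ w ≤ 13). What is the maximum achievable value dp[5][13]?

17

i\w   0   1   2   3   4   5   6   7   8   9  10  11  12  13
  0   0   0   0   0   0   0   0   0   0   0   0   0   0   0
  1   0   0   1   1   1   1   1   1   1   1   1   1   1   1
  2   0   0  10  10  11  11  11  11  11  11  11  11  11  11
  3   0   0  10  10  11  11  11  14  14  15  15  15  15  15
  4   0   0  10  10  11  11  11  14  14  15  15  15  15  16
  5   0   2  10  12  12  13  13  14  16  16  17  17  17  17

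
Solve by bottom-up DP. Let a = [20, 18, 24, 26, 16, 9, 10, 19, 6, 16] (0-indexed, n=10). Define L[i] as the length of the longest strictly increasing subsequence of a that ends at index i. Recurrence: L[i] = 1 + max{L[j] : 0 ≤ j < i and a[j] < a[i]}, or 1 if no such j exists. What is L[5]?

1

   i    0    1    2    3    4    5    6    7    8    9
a[i]   20   18   24   26   16    9   10   19    6   16
L[i]    1    1    2    3    1    1    2    3    1    3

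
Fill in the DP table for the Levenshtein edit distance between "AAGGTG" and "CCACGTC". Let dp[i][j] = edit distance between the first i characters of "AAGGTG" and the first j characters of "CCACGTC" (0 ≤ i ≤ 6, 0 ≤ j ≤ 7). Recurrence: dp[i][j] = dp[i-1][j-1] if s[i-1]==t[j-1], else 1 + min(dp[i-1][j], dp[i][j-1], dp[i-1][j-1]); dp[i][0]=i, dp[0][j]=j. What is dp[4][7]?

5

   ''  C  C  A  C  G  T  C
''  0  1  2  3  4  5  6  7
 A  1  1  2  2  3  4  5  6
 A  2  2  2  2  3  4  5  6
 G  3  3  3  3  3  3  4  5
 G  4  4  4  4  4  3  4  5
 T  5  5  5  5  5  4  3  4
 G  6  6  6  6  6  5  4  4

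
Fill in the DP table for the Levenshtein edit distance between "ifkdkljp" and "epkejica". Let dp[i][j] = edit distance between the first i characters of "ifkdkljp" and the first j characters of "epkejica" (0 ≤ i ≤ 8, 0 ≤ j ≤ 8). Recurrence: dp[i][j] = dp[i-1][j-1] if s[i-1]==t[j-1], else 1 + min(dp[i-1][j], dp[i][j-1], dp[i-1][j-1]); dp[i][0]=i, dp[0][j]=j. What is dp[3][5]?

4

   ''  e  p  k  e  j  i  c  a
''  0  1  2  3  4  5  6  7  8
 i  1  1  2  3  4  5  5  6  7
 f  2  2  2  3  4  5  6  6  7
 k  3  3  3  2  3  4  5  6  7
 d  4  4  4  3  3  4  5  6  7
 k  5  5  5  4  4  4  5  6  7
 l  6  6  6  5  5  5  5  6  7
 j  7  7  7  6  6  5  6  6  7
 p  8  8  7  7  7  6  6  7  7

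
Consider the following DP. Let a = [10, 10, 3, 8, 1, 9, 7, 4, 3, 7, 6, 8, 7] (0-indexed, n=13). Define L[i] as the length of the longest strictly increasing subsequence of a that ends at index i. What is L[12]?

4

   i    0    1    2    3    4    5    6    7    8    9   10   11   12
a[i]   10   10    3    8    1    9    7    4    3    7    6    8    7
L[i]    1    1    1    2    1    3    2    2    2    3    3    4    4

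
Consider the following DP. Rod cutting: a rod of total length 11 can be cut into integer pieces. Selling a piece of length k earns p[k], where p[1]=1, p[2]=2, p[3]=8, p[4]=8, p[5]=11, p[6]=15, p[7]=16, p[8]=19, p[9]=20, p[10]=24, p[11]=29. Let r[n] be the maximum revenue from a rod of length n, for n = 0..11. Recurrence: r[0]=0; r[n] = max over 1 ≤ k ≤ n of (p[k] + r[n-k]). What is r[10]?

25

   n    0    1    2    3    4    5    6    7    8    9   10   11
r[n]    0    1    2    8    9   11   16   17   19   24   25   29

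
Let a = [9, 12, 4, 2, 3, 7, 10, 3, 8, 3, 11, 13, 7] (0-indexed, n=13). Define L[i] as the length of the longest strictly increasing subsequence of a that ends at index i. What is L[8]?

   i    0    1    2    3    4    5    6    7    8    9   10   11   12
a[i]    9   12    4    2    3    7   10    3    8    3   11   13    7
L[i]    1    2    1    1    2    3    4    2    4    2    5    6    3

4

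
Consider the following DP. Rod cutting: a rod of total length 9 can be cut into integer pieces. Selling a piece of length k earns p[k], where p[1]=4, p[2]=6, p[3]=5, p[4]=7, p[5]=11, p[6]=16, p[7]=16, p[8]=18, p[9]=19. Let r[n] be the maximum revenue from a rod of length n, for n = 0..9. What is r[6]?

   n    0    1    2    3    4    5    6    7    8    9
r[n]    0    4    8   12   16   20   24   28   32   36

24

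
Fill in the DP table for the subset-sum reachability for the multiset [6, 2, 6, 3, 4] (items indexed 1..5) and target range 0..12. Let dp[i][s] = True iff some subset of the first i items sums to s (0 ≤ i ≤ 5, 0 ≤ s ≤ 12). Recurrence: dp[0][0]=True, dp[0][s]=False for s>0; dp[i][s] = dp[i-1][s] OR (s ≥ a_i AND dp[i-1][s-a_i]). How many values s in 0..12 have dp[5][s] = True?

12

i\s   0   1   2   3   4   5   6   7   8   9  10  11  12
  0   T   F   F   F   F   F   F   F   F   F   F   F   F
  1   T   F   F   F   F   F   T   F   F   F   F   F   F
  2   T   F   T   F   F   F   T   F   T   F   F   F   F
  3   T   F   T   F   F   F   T   F   T   F   F   F   T
  4   T   F   T   T   F   T   T   F   T   T   F   T   T
  5   T   F   T   T   T   T   T   T   T   T   T   T   T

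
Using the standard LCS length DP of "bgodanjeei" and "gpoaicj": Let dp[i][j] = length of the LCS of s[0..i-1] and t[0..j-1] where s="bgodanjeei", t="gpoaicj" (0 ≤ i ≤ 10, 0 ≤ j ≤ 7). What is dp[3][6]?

   ''  g  p  o  a  i  c  j
''  0  0  0  0  0  0  0  0
 b  0  0  0  0  0  0  0  0
 g  0  1  1  1  1  1  1  1
 o  0  1  1  2  2  2  2  2
 d  0  1  1  2  2  2  2  2
 a  0  1  1  2  3  3  3  3
 n  0  1  1  2  3  3  3  3
 j  0  1  1  2  3  3  3  4
 e  0  1  1  2  3  3  3  4
 e  0  1  1  2  3  3  3  4
 i  0  1  1  2  3  4  4  4

2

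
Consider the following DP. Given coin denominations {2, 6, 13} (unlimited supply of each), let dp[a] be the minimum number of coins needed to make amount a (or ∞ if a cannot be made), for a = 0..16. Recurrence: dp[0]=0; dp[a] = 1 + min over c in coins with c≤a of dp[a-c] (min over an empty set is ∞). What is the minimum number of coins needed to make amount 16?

4

 a  0  1  2  3  4  5  6  7  8  9 10 11 12 13 14 15 16
dp  0  -  1  -  2  -  1  -  2  -  3  -  2  1  3  2  4
(- denotes ∞ / unreachable)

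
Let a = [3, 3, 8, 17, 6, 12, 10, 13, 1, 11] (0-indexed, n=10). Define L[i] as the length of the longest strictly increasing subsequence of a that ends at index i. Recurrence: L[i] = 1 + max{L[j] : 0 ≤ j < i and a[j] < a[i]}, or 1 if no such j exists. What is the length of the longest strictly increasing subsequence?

   i    0    1    2    3    4    5    6    7    8    9
a[i]    3    3    8   17    6   12   10   13    1   11
L[i]    1    1    2    3    2    3    3    4    1    4

4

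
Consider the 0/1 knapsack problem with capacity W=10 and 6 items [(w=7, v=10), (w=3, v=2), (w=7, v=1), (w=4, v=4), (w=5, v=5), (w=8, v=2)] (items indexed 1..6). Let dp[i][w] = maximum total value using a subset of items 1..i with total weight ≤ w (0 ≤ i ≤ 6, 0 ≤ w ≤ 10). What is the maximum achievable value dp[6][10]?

12

i\w   0   1   2   3   4   5   6   7   8   9  10
  0   0   0   0   0   0   0   0   0   0   0   0
  1   0   0   0   0   0   0   0  10  10  10  10
  2   0   0   0   2   2   2   2  10  10  10  12
  3   0   0   0   2   2   2   2  10  10  10  12
  4   0   0   0   2   4   4   4  10  10  10  12
  5   0   0   0   2   4   5   5  10  10  10  12
  6   0   0   0   2   4   5   5  10  10  10  12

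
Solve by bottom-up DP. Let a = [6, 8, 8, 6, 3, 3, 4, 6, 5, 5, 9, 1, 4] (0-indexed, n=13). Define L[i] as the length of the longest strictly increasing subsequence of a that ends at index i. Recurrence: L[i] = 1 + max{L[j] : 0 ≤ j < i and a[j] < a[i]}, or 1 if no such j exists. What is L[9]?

   i    0    1    2    3    4    5    6    7    8    9   10   11   12
a[i]    6    8    8    6    3    3    4    6    5    5    9    1    4
L[i]    1    2    2    1    1    1    2    3    3    3    4    1    2

3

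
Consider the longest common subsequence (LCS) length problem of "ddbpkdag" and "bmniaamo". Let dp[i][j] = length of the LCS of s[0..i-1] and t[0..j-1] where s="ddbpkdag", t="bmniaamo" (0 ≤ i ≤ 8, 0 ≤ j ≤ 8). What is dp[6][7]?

   ''  b  m  n  i  a  a  m  o
''  0  0  0  0  0  0  0  0  0
 d  0  0  0  0  0  0  0  0  0
 d  0  0  0  0  0  0  0  0  0
 b  0  1  1  1  1  1  1  1  1
 p  0  1  1  1  1  1  1  1  1
 k  0  1  1  1  1  1  1  1  1
 d  0  1  1  1  1  1  1  1  1
 a  0  1  1  1  1  2  2  2  2
 g  0  1  1  1  1  2  2  2  2

1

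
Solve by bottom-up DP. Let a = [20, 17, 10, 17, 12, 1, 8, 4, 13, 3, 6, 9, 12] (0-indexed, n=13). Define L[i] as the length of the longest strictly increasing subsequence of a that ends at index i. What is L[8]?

3

   i    0    1    2    3    4    5    6    7    8    9   10   11   12
a[i]   20   17   10   17   12    1    8    4   13    3    6    9   12
L[i]    1    1    1    2    2    1    2    2    3    2    3    4    5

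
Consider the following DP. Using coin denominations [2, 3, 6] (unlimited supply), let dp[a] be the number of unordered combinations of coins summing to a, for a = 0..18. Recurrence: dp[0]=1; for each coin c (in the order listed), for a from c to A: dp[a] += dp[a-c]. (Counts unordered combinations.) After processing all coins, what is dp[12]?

6

after  coin     0     1     2     3     4     5     6     7     8     9    10    11    12    13    14    15    16    17    18
          2     1     0     1     0     1     0     1     0     1     0     1     0     1     0     1     0     1     0     1
          3     1     0     1     1     1     1     2     1     2     2     2     2     3     2     3     3     3     3     4
          6     1     0     1     1     1     1     3     1     3     3     3     3     6     3     6     6     6     6    10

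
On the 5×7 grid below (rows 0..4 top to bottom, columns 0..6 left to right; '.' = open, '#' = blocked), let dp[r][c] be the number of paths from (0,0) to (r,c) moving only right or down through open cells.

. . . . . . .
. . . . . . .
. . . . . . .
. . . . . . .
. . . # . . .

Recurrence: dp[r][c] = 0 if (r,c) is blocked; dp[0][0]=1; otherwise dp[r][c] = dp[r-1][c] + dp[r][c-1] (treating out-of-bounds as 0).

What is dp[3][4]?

r\c   0   1   2   3   4   5   6
  0   1   1   1   1   1   1   1
  1   1   2   3   4   5   6   7
  2   1   3   6  10  15  21  28
  3   1   4  10  20  35  56  84
  4   1   5  15   0  35  91 175

35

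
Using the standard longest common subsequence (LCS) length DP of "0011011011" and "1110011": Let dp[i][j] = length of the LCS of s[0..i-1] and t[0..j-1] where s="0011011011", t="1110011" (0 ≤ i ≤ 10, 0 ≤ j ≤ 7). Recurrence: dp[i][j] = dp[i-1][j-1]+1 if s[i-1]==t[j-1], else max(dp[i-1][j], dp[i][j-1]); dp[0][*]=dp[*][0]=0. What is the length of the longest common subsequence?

6

   ''  1  1  1  0  0  1  1
''  0  0  0  0  0  0  0  0
 0  0  0  0  0  1  1  1  1
 0  0  0  0  0  1  2  2  2
 1  0  1  1  1  1  2  3  3
 1  0  1  2  2  2  2  3  4
 0  0  1  2  2  3  3  3  4
 1  0  1  2  3  3  3  4  4
 1  0  1  2  3  3  3  4  5
 0  0  1  2  3  4  4  4  5
 1  0  1  2  3  4  4  5  5
 1  0  1  2  3  4  4  5  6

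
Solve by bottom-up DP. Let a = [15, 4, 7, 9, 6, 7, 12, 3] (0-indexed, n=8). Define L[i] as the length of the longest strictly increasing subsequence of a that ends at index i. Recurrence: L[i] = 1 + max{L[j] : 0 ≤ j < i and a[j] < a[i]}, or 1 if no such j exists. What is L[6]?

   i    0    1    2    3    4    5    6    7
a[i]   15    4    7    9    6    7   12    3
L[i]    1    1    2    3    2    3    4    1

4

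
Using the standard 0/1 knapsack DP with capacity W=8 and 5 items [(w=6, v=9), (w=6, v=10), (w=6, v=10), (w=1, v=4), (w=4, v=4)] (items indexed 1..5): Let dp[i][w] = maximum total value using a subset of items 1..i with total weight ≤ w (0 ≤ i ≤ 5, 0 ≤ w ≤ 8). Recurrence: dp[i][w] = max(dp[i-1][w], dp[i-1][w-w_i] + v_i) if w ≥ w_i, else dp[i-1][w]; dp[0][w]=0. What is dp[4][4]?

i\w   0   1   2   3   4   5   6   7   8
  0   0   0   0   0   0   0   0   0   0
  1   0   0   0   0   0   0   9   9   9
  2   0   0   0   0   0   0  10  10  10
  3   0   0   0   0   0   0  10  10  10
  4   0   4   4   4   4   4  10  14  14
  5   0   4   4   4   4   8  10  14  14

4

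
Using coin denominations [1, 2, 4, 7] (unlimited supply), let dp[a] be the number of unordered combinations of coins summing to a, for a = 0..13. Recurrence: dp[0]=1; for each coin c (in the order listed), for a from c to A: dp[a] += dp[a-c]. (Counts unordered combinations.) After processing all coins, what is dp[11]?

16

after  coin     0     1     2     3     4     5     6     7     8     9    10    11    12    13
          1     1     1     1     1     1     1     1     1     1     1     1     1     1     1
          2     1     1     2     2     3     3     4     4     5     5     6     6     7     7
          4     1     1     2     2     4     4     6     6     9     9    12    12    16    16
          7     1     1     2     2     4     4     6     7    10    11    14    16    20    22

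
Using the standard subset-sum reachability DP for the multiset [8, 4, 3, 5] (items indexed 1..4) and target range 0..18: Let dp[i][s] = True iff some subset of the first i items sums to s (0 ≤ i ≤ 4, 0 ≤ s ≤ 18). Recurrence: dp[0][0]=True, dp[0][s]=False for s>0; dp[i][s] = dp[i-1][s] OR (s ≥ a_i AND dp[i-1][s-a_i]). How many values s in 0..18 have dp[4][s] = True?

i\s   0   1   2   3   4   5   6   7   8   9  10  11  12  13  14  15  16  17  18
  0   T   F   F   F   F   F   F   F   F   F   F   F   F   F   F   F   F   F   F
  1   T   F   F   F   F   F   F   F   T   F   F   F   F   F   F   F   F   F   F
  2   T   F   F   F   T   F   F   F   T   F   F   F   T   F   F   F   F   F   F
  3   T   F   F   T   T   F   F   T   T   F   F   T   T   F   F   T   F   F   F
  4   T   F   F   T   T   T   F   T   T   T   F   T   T   T   F   T   T   T   F

13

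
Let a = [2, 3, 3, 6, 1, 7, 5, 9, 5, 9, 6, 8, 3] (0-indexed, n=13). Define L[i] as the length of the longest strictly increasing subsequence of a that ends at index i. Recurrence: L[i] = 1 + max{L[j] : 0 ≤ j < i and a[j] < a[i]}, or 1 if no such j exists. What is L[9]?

5

   i    0    1    2    3    4    5    6    7    8    9   10   11   12
a[i]    2    3    3    6    1    7    5    9    5    9    6    8    3
L[i]    1    2    2    3    1    4    3    5    3    5    4    5    2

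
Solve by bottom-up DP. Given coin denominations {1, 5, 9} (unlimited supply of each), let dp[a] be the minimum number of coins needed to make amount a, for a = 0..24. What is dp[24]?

4

 a  0  1  2  3  4  5  6  7  8  9 10 11 12 13 14 15 16 17 18 19 20 21 22 23 24
dp  0  1  2  3  4  1  2  3  4  1  2  3  4  5  2  3  4  5  2  3  4  5  6  3  4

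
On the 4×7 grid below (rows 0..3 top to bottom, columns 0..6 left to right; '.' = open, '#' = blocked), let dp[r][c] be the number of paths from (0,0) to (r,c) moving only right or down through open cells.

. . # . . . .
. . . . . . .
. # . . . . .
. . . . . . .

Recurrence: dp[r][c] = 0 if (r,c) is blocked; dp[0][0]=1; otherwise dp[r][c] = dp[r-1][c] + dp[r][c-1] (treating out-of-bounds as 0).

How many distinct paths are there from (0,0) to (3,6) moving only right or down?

r\c   0   1   2   3   4   5   6
  0   1   1   0   0   0   0   0
  1   1   2   2   2   2   2   2
  2   1   0   2   4   6   8  10
  3   1   1   3   7  13  21  31

31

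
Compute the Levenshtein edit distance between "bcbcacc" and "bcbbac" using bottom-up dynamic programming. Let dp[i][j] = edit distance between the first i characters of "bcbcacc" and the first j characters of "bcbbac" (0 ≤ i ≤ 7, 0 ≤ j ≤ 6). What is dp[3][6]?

   ''  b  c  b  b  a  c
''  0  1  2  3  4  5  6
 b  1  0  1  2  3  4  5
 c  2  1  0  1  2  3  4
 b  3  2  1  0  1  2  3
 c  4  3  2  1  1  2  2
 a  5  4  3  2  2  1  2
 c  6  5  4  3  3  2  1
 c  7  6  5  4  4  3  2

3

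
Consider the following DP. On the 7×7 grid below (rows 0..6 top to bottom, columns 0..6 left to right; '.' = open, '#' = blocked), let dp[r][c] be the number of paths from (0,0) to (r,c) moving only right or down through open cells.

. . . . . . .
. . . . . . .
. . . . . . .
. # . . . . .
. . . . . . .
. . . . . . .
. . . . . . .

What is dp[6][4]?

r\c   0   1   2   3   4   5   6
  0   1   1   1   1   1   1   1
  1   1   2   3   4   5   6   7
  2   1   3   6  10  15  21  28
  3   1   0   6  16  31  52  80
  4   1   1   7  23  54 106 186
  5   1   2   9  32  86 192 378
  6   1   3  12  44 130 322 700

130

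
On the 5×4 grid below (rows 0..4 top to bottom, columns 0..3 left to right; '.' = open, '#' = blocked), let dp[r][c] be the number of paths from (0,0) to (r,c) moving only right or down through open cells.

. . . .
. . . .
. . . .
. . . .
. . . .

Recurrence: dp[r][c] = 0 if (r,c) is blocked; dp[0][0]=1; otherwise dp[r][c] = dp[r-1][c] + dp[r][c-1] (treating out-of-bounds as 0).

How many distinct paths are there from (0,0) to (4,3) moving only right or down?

35

r\c   0   1   2   3
  0   1   1   1   1
  1   1   2   3   4
  2   1   3   6  10
  3   1   4  10  20
  4   1   5  15  35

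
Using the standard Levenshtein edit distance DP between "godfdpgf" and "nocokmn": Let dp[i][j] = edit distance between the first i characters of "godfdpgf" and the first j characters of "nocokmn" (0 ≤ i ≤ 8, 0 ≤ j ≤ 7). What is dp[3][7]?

6

   ''  n  o  c  o  k  m  n
''  0  1  2  3  4  5  6  7
 g  1  1  2  3  4  5  6  7
 o  2  2  1  2  3  4  5  6
 d  3  3  2  2  3  4  5  6
 f  4  4  3  3  3  4  5  6
 d  5  5  4  4  4  4  5  6
 p  6  6  5  5  5  5  5  6
 g  7  7  6  6  6  6  6  6
 f  8  8  7  7  7  7  7  7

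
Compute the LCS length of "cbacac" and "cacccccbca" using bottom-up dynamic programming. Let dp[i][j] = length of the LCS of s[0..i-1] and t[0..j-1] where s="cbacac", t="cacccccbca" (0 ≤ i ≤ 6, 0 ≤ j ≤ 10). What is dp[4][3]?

   ''  c  a  c  c  c  c  c  b  c  a
''  0  0  0  0  0  0  0  0  0  0  0
 c  0  1  1  1  1  1  1  1  1  1  1
 b  0  1  1  1  1  1  1  1  2  2  2
 a  0  1  2  2  2  2  2  2  2  2  3
 c  0  1  2  3  3  3  3  3  3  3  3
 a  0  1  2  3  3  3  3  3  3  3  4
 c  0  1  2  3  4  4  4  4  4  4  4

3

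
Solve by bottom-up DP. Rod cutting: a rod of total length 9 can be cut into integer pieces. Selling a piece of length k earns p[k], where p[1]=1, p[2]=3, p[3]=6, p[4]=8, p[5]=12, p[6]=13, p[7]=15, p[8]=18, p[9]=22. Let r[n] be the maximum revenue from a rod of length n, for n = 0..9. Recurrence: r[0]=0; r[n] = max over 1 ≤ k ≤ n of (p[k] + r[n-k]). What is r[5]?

12

   n    0    1    2    3    4    5    6    7    8    9
r[n]    0    1    3    6    8   12   13   15   18   22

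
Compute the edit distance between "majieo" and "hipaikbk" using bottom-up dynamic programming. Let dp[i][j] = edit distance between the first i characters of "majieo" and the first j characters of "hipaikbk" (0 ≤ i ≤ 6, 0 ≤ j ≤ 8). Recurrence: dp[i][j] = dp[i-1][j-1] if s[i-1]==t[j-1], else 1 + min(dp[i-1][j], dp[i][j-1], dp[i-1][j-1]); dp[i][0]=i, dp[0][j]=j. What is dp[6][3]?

   ''  h  i  p  a  i  k  b  k
''  0  1  2  3  4  5  6  7  8
 m  1  1  2  3  4  5  6  7  8
 a  2  2  2  3  3  4  5  6  7
 j  3  3  3  3  4  4  5  6  7
 i  4  4  3  4  4  4  5  6  7
 e  5  5  4  4  5  5  5  6  7
 o  6  6  5  5  5  6  6  6  7

5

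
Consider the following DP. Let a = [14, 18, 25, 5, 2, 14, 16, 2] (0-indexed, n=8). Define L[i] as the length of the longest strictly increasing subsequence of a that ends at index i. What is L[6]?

   i    0    1    2    3    4    5    6    7
a[i]   14   18   25    5    2   14   16    2
L[i]    1    2    3    1    1    2    3    1

3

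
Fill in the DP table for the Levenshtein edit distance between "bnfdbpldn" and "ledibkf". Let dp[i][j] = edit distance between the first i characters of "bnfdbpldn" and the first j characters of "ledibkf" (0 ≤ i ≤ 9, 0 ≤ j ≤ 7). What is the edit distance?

   ''  l  e  d  i  b  k  f
''  0  1  2  3  4  5  6  7
 b  1  1  2  3  4  4  5  6
 n  2  2  2  3  4  5  5  6
 f  3  3  3  3  4  5  6  5
 d  4  4  4  3  4  5  6  6
 b  5  5  5  4  4  4  5  6
 p  6  6  6  5  5  5  5  6
 l  7  6  7  6  6  6  6  6
 d  8  7  7  7  7  7  7  7
 n  9  8  8  8  8  8  8  8

8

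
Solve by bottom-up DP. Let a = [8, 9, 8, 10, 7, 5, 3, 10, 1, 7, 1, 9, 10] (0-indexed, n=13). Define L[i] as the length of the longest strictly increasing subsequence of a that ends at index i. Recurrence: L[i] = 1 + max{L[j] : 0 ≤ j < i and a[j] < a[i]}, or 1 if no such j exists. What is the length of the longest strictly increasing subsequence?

4

   i    0    1    2    3    4    5    6    7    8    9   10   11   12
a[i]    8    9    8   10    7    5    3   10    1    7    1    9   10
L[i]    1    2    1    3    1    1    1    3    1    2    1    3    4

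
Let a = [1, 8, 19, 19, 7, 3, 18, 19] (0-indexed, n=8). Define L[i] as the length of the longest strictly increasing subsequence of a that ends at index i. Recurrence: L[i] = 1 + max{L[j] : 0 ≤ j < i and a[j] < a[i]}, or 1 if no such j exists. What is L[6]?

3

   i    0    1    2    3    4    5    6    7
a[i]    1    8   19   19    7    3   18   19
L[i]    1    2    3    3    2    2    3    4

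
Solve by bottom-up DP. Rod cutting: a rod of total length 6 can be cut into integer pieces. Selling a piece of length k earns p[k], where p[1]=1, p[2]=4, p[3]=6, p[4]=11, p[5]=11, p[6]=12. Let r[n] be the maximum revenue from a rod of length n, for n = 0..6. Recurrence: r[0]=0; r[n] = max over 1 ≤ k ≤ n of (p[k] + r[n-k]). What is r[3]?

6

   n    0    1    2    3    4    5    6
r[n]    0    1    4    6   11   12   15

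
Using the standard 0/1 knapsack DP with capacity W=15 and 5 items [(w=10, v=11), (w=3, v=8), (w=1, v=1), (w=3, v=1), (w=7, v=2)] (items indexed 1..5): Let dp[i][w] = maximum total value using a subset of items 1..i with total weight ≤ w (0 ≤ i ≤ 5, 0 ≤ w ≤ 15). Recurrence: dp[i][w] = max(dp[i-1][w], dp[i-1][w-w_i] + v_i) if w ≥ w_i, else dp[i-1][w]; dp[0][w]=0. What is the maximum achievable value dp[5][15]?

i\w   0   1   2   3   4   5   6   7   8   9  10  11  12  13  14  15
  0   0   0   0   0   0   0   0   0   0   0   0   0   0   0   0   0
  1   0   0   0   0   0   0   0   0   0   0  11  11  11  11  11  11
  2   0   0   0   8   8   8   8   8   8   8  11  11  11  19  19  19
  3   0   1   1   8   9   9   9   9   9   9  11  12  12  19  20  20
  4   0   1   1   8   9   9   9  10  10  10  11  12  12  19  20  20
  5   0   1   1   8   9   9   9  10  10  10  11  12  12  19  20  20

20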